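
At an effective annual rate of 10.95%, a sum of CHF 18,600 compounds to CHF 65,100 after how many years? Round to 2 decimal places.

12.06 years

(1+i)^n = 65100/18600 = 3.50000, so n = ln 3.50000 / ln 1.1095 = 12.0563 years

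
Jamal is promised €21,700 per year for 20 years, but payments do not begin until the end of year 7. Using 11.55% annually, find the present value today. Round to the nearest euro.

PV at t=6 (ordinary 20-year annuity): 21700 × a(20|0.1155) = 21700 × 7.685202 = 166,768.8839
Discount back 6 years: 166,768.8839 × (1+0.1155)^(−6) = 166,768.8839 × 0.519018 = 86,556.0790

€86,556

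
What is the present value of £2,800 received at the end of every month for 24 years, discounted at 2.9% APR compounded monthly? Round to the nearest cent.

With 12 periods per year: i = 0.00241667, n = 288.
Annuity factor a(288|0.00241667) = 207.312651; PV = 2800 × 207.312651 = 580,475.4230

£580,475.42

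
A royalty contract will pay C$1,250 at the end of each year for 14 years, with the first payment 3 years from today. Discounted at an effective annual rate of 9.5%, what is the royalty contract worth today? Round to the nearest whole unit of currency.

PV at t=2 (ordinary 14-year annuity): 1250 × a(14|0.095) = 1250 × 7.571852 = 9,464.8145
PV₀ = 9,464.8145 / (1+0.095)^2 = 9,464.8145 / 1.199025 = 7,893.7591

C$7,894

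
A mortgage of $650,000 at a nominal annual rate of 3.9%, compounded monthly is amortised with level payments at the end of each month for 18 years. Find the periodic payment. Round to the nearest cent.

i = 0.039/12 = 0.00325 per month; n = 18·12 = 216.
Annuity-PV factor = 155.028439; PMT = 650000 / 155.028439 = 4,192.7791

$4,192.78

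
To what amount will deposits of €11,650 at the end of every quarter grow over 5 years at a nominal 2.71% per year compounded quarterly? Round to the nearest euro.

Periodic rate i = 0.0271/4 = 0.006775; n = 5 × 4 = 20 periods.
Accumulation factor s(20|0.006775) = 21.341117; FV = 11650 × 21.341117 = 248,624.0086

€248,624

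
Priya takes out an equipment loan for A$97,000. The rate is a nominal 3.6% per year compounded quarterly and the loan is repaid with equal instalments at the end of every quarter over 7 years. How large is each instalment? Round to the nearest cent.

i = 0.036/4 = 0.009 per quarter; n = 7·4 = 28.
Annuity-PV factor = 24.653181; PMT = 97000 / 24.653181 = 3,934.5836

A$3,934.58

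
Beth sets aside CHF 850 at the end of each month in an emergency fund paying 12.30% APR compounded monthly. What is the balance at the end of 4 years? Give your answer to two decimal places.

i = 0.123/12 = 0.01025 per month; n = 4·12 = 48.
Accumulation factor s(48|0.01025) = 61.609082; FV = 850 × 61.609082 = 52,367.7193

CHF 52,367.72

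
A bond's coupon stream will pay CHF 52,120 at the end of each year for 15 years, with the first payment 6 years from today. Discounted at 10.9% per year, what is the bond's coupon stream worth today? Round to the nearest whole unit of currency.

Value one period before first payment (t=5): 52120 × [1 − (1+0.109)^(−15)] / 0.109 = 52120 × 7.230741 = 376,866.2405
Discount back 5 years: 376,866.2405 × (1+0.109)^(−5) = 376,866.2405 × 0.596132 = 224,661.9399

CHF 224,662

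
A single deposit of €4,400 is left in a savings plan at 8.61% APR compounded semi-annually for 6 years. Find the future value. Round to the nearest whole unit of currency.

Periodic rate i = 0.0861/2 = 0.04305; n = 6 × 2 = 12 periods.
FV = PV·(1+i)^n = 4,400 × 1.658294 = 7,296.4936

€7,296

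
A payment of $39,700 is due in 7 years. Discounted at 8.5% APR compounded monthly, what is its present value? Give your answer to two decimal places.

$21,943.01

Periodic rate i = 0.085/12 = 0.00708333; n = 7 × 12 = 84 periods.
Discount factor = (1+0.00708333)^(−84) = 0.552721; PV = 39,700 × 0.552721 = 21,943.0088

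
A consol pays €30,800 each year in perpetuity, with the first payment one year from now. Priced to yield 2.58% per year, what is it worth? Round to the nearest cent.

PV = PMT / i = 30800 / 0.0258 = 1,193,798.4496

€1,193,798.45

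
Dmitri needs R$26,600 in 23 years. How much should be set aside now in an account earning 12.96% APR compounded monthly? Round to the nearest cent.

R$1,371.76

Periodic rate i = 0.1296/12 = 0.0108; n = 23 × 12 = 276 periods.
Discount factor = (1+0.0108)^(−276) = 0.051570; PV = 26,600 × 0.051570 = 1,371.7572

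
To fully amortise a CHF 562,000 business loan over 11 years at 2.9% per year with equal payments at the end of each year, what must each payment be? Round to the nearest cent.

PMT = 562000 / ( [1 − (1+0.029)^(−11)] / 0.029 ) = 562000 / 9.304083 = 60,403.5872

CHF 60,403.59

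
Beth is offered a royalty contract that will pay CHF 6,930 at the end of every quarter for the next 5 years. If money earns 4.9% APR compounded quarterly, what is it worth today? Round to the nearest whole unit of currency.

CHF 122,268

With 4 periods per year: i = 0.01225, n = 20.
PV = 6930 × [1 − (1+0.01225)^(−20)] / 0.01225 = 6930 × 17.643229 = 122,267.5758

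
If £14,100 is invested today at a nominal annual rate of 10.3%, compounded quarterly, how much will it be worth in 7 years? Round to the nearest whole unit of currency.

£28,733

With 4 periods per year: i = 0.02575, n = 28.
FV = 14,100 × (1 + 0.02575)^28 = 28,733.0567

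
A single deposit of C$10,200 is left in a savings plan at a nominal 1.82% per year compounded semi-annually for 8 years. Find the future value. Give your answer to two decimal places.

With 2 periods per year: i = 0.0091, n = 16.
10,200 × (1+0.0091)^16 = 10,200 × 1.155972 = 11,790.9140

C$11,790.91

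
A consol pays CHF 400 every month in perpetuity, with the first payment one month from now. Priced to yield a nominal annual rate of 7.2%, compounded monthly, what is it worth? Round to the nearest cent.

Periodic rate i = 0.072/12 = 0.006.
PV = PMT / i = 400 / 0.006 = 66,666.6667

CHF 66,666.67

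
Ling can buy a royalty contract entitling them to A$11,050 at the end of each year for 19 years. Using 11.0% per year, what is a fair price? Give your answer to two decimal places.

A$86,624.20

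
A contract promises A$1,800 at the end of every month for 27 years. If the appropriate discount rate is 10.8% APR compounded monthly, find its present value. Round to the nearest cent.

A$189,027.84

Periodic rate i = 0.108/12 = 0.009; n = 27 × 12 = 324 periods.
Annuity factor a(324|0.009) = 105.015467; PV = 1800 × 105.015467 = 189,027.8399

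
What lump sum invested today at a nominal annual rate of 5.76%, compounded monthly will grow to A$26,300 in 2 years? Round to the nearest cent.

A$23,444.70

i = 0.0576/12 = 0.0048 per month; n = 2·12 = 24.
Discount factor = (1+0.0048)^(−24) = 0.891434; PV = 26,300 × 0.891434 = 23,444.7019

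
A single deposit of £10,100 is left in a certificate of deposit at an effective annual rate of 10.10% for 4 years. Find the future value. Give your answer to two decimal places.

£14,841.26

FV = PV·(1+i)^n = 10,100 × 1.469431 = 14,841.2558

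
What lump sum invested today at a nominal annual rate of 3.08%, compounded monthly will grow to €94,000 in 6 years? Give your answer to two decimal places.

Periodic rate i = 0.0308/12 = 0.00256667; n = 6 × 12 = 72 periods.
PV = 94,000 / (1 + 0.00256667)^72 = 94,000 / 1.202693 = 78,157.9311

€78,157.93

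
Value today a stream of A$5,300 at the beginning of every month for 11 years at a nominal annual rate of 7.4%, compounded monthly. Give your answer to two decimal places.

i = 0.074/12 = 0.00616667 per month; n = 11·12 = 132.
Annuity factor a(132|0.00616667) × (1+i) = 90.686984; PV = 5300 × 90.686984 = 480,641.0168
(annuity-due: payments at period start, so ×(1+i).)

A$480,641.02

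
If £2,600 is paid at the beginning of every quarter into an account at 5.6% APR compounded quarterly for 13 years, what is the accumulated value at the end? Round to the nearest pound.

£199,708

i = 0.056/4 = 0.014 per quarter; n = 13·4 = 52.
FV = PMT · [(1+i)^n − 1] / i × (1+i) = 2600 · 76.810858 = 199,708.2301
Payments are at the start of each period, so multiply by (1+i).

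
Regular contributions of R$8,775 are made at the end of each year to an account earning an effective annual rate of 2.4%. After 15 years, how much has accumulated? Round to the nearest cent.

R$156,212.44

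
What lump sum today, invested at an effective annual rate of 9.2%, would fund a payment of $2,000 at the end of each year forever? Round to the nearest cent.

$21,739.13

PV = PMT / i = 2000 / 0.092 = 21,739.1304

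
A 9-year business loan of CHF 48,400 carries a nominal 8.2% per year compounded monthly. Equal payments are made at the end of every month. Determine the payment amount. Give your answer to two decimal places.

Periodic rate i = 0.082/12 = 0.00683333; n = 9 × 12 = 108 periods.
PMT = 48400 / ( [1 − (1+0.00683333)^(−108)] / 0.00683333 ) = 48400 / 76.204303 = 635.1347

CHF 635.13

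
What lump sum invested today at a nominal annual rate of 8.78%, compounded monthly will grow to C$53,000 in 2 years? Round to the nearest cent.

C$44,492.97

With 12 periods per year: i = 0.00731667, n = 24.
PV = 53,000 / (1 + 0.00731667)^24 = 53,000 / 1.191199 = 44,492.9701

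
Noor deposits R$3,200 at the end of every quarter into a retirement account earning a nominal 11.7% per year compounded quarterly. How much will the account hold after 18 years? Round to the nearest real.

R$762,620

With 4 periods per year: i = 0.02925, n = 72.
Accumulation factor s(72|0.02925) = 238.318662; FV = 3200 × 238.318662 = 762,619.7170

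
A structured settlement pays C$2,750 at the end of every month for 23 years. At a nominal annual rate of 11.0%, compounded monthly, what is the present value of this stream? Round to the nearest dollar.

C$275,825

With 12 periods per year: i = 0.00916667, n = 276.
Annuity factor a(276|0.00916667) = 100.300098; PV = 2750 × 100.300098 = 275,825.2687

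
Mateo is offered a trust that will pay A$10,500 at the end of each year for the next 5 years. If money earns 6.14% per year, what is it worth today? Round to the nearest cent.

PV = PMT · [1 − (1+i)^(−n)] / i = 10500 · 4.196369 = 44,061.8748

A$44,061.87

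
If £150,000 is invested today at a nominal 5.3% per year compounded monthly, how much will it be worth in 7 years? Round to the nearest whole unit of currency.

With 12 periods per year: i = 0.00441667, n = 84.
150,000 × (1+0.00441667)^84 = 150,000 × 1.448000 = 217,199.9606

£217,200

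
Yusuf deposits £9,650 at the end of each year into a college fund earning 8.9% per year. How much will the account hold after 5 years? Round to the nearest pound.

£57,637

FV = 9650 × [(1+0.089)^5 − 1] / 0.089 = 9650 × 5.972798 = 57,637.4967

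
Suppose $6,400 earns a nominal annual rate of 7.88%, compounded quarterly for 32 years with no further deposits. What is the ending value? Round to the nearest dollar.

i = 0.0788/4 = 0.0197 per quarter; n = 32·4 = 128.
FV = PV·(1+i)^n = 6,400 × 12.147018 = 77,740.9144

$77,741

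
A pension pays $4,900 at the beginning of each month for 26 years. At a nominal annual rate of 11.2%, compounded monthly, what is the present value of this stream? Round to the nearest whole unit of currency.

Periodic rate i = 0.112/12 = 0.00933333; n = 26 × 12 = 312 periods.
PV = PMT · [1 − (1+i)^(−n)] / i × (1+i) = 4900 · 102.183525 = 500,699.2710
(annuity-due: payments at period start, so ×(1+i).)

$500,699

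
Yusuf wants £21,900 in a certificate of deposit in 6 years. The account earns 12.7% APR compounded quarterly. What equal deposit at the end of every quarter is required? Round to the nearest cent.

With 4 periods per year: i = 0.03175, n = 24.
PMT = 21900 / ( [(1+0.03175)^24 − 1] / 0.03175 ) = 21900 / 35.191329 = 622.3124

£622.31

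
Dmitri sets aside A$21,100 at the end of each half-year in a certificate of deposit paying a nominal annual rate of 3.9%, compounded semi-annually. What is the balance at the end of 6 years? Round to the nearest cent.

A$282,200.74

With 2 periods per year: i = 0.0195, n = 12.
FV = PMT · [(1+i)^n − 1] / i = 21100 · 13.374443 = 282,200.7373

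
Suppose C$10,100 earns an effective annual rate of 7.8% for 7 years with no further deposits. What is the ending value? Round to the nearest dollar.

FV = PV·(1+i)^n = 10,100 × 1.691731 = 17,086.4838

C$17,086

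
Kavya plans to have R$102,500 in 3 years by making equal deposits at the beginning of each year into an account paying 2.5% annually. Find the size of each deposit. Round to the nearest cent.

FV-annuity factor × (1+i) = 3.152516; PMT = 102500 / 3.152516 = 32,513.7167

R$32,513.72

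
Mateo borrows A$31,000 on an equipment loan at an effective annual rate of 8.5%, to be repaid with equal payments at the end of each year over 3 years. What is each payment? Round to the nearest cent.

PMT = 31000 / ( [1 − (1+0.085)^(−3)] / 0.085 ) = 31000 / 2.554022 = 12,137.7167

A$12,137.72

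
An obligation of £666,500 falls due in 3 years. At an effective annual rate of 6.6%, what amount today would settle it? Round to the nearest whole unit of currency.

£550,210

PV = 666,500 / (1 + 0.066)^3 = 666,500 / 1.211355 = 550,210.0764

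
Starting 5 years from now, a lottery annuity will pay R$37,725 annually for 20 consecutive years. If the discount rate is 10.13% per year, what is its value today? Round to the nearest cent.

Value one period before first payment (t=4): 37725 × [1 − (1+0.1013)^(−20)] / 0.1013 = 37725 × 8.438564 = 318,344.8310
PV₀ = 318,344.8310 / (1+0.1013)^4 = 318,344.8310 / 1.471033 = 216,408.9638

R$216,408.96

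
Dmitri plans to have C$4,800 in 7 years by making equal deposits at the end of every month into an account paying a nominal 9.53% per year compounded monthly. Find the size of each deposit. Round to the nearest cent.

Periodic rate i = 0.0953/12 = 0.00794167; n = 7 × 12 = 84 periods.
FV-annuity factor = 118.797544; PMT = 4800 / 118.797544 = 40.4049

C$40.40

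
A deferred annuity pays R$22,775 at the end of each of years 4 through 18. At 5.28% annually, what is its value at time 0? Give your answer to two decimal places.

PV at t=3 (ordinary 15-year annuity): 22775 × a(15|0.0528) = 22775 × 10.185971 = 231,985.4801
PV₀ = 231,985.4801 / (1+0.0528)^3 = 231,985.4801 / 1.166911 = 198,803.1102

R$198,803.11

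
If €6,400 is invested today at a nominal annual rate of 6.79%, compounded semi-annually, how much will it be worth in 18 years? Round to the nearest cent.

Periodic rate i = 0.0679/2 = 0.03395; n = 18 × 2 = 36 periods.
6,400 × (1+0.03395)^36 = 6,400 × 3.326468 = 21,289.3953

€21,289.40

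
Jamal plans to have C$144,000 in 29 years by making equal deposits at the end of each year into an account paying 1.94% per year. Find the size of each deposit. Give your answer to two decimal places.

FV-annuity factor = 38.443249; PMT = 144000 / 38.443249 = 3,745.7812

C$3,745.78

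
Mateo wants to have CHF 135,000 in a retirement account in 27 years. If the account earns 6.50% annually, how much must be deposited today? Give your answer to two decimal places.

CHF 24,654.40

PV = 135,000 / (1 + 0.065)^27 = 135,000 / 5.475697 = 24,654.3955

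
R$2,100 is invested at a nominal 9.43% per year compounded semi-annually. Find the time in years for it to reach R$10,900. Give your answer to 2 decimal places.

17.87 years

Periodic rate i = 0.0943/2 = 0.04715.
(1+i)^n = 10900/2100 = 5.19048, so n = ln 5.19048 / ln 1.04715 = 35.7445 half-years
= 35.7445/2 years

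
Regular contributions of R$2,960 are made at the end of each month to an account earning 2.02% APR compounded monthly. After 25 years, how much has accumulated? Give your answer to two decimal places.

With 12 periods per year: i = 0.00168333, n = 300.
FV = 2960 × [(1+0.00168333)^300 − 1] / 0.00168333 = 2960 × 389.870597 = 1,154,016.9665

R$1,154,016.97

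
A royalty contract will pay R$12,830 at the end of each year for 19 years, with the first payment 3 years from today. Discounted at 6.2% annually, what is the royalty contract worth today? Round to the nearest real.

R$124,970

Value one period before first payment (t=2): 12830 × [1 − (1+0.062)^(−19)] / 0.062 = 12830 × 10.985725 = 140,946.8483
PV₀ = 140,946.8483 / (1+0.062)^2 = 140,946.8483 / 1.127844 = 124,970.1628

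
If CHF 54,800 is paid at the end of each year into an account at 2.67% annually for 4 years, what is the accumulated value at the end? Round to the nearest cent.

CHF 228,136.27

Accumulation factor s(4|0.0267) = 4.163071; FV = 54800 × 4.163071 = 228,136.2686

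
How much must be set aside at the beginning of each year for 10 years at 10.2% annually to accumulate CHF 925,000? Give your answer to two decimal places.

CHF 52,164.52

FV-annuity factor × (1+i) = 17.732359; PMT = 925000 / 17.732359 = 52,164.5199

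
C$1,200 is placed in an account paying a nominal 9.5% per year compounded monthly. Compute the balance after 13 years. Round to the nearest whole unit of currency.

C$4,106

Periodic rate i = 0.095/12 = 0.00791667; n = 13 × 12 = 156 periods.
FV = PV·(1+i)^n = 1,200 × 3.421699 = 4,106.0384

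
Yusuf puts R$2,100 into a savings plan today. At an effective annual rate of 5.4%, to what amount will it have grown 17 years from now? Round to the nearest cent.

2,100 × (1+0.054)^17 = 2,100 × 2.445065 = 5,134.6362

R$5,134.64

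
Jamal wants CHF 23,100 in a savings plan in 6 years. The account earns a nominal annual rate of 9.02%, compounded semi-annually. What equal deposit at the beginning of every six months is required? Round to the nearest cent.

Periodic rate i = 0.0902/2 = 0.0451; n = 6 × 2 = 12 periods.
FV-annuity factor × (1+i) = 16.170776; PMT = 23100 / 16.170776 = 1,428.5029

CHF 1,428.50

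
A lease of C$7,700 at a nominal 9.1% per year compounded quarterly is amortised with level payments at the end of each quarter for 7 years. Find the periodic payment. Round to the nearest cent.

Periodic rate i = 0.091/4 = 0.02275; n = 7 × 4 = 28 periods.
PMT = 7700 / ( [1 − (1+0.02275)^(−28)] / 0.02275 ) = 7700 / 20.542189 = 374.8383

C$374.84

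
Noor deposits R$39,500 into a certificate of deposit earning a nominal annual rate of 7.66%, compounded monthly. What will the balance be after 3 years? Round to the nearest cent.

R$49,668.47

Periodic rate i = 0.0766/12 = 0.00638333; n = 3 × 12 = 36 periods.
FV = 39,500 × (1 + 0.00638333)^36 = 49,668.4704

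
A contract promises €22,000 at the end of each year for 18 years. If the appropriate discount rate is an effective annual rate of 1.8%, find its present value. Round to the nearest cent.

Annuity factor a(18|0.018) = 15.259040; PV = 22000 × 15.259040 = 335,698.8869

€335,698.89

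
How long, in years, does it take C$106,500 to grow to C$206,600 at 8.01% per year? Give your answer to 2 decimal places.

8.60 years

(1+i)^n = 206600/106500 = 1.93991, so n = ln 1.93991 / ln 1.0801 = 8.5997 years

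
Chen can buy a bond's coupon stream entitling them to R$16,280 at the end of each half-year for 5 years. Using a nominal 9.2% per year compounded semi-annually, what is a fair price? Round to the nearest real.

R$128,188

i = 0.092/2 = 0.046 per half-year; n = 5·2 = 10.
Annuity factor a(10|0.046) = 7.873956; PV = 16280 × 7.873956 = 128,188.0113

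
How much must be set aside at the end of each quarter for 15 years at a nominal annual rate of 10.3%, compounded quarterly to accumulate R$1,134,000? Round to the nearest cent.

i = 0.103/4 = 0.02575 per quarter; n = 15·4 = 60.
PMT = 1.134e+06 / ( [(1+0.02575)^60 − 1] / 0.02575 ) = 1.134e+06 / 139.696323 = 8,117.6081

R$8,117.61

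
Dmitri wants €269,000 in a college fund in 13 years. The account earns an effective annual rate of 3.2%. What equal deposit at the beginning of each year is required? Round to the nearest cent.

FV-annuity factor × (1+i) = 16.319741; PMT = 269000 / 16.319741 = 16,483.1052

€16,483.11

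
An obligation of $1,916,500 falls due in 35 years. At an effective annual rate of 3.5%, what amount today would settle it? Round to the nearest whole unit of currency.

PV = 1,916,500 / (1 + 0.035)^35 = 1,916,500 / 3.333590 = 574,905.6554

$574,906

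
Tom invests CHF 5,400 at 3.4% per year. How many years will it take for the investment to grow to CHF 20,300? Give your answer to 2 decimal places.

39.61 years

n = ln(20300/5400) / ln(1+0.034) = ln(3.75926) / 0.033435 = 39.6061 years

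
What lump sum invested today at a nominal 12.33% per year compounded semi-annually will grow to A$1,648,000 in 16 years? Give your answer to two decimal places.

A$242,970.51

i = 0.1233/2 = 0.06165 per half-year; n = 16·2 = 32.
PV = FV·(1+i)^(−n) = 1,648,000 × 0.147434 = 242,970.5051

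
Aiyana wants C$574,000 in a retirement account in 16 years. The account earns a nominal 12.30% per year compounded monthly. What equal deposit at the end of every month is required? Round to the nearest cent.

Periodic rate i = 0.123/12 = 0.01025; n = 16 × 12 = 192 periods.
FV-annuity factor = 593.660280; PMT = 574000 / 593.660280 = 966.8829

C$966.88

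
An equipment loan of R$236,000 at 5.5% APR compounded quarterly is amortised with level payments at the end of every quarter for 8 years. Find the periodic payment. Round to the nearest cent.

i = 0.055/4 = 0.01375 per quarter; n = 8·4 = 32.
PMT = 236000 / ( [1 − (1+0.01375)^(−32)] / 0.01375 ) = 236000 / 25.747647 = 9,165.8860

R$9,165.89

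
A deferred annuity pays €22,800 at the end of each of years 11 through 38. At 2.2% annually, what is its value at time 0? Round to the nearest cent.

€380,395.27

Value one period before first payment (t=10): 22800 × [1 − (1+0.022)^(−28)] / 0.022 = 22800 × 20.740022 = 472,872.5068
PV₀ = 472,872.5068 / (1+0.022)^10 = 472,872.5068 / 1.243108 = 380,395.2686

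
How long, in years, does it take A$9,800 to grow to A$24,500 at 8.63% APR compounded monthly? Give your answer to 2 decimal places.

10.66 years

Periodic rate i = 0.0863/12 = 0.00719167.
n = ln(24500/9800) / ln(1+0.00719167) = ln(2.50000) / 0.007166 = 127.8677 months
= 127.8677/12 years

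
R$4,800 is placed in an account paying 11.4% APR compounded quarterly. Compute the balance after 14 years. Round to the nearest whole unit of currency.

R$23,157

i = 0.114/4 = 0.0285 per quarter; n = 14·4 = 56.
FV = PV·(1+i)^n = 4,800 × 4.824370 = 23,156.9744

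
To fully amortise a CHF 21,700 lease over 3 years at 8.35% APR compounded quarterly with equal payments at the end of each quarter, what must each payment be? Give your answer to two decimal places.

CHF 2,062.99

i = 0.0835/4 = 0.020875 per quarter; n = 3·4 = 12.
PMT = 21700 / ( [1 − (1+0.020875)^(−12)] / 0.020875 ) = 21700 / 10.518735 = 2,062.9858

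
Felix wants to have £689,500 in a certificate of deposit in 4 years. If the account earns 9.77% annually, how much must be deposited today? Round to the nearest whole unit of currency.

PV = 689,500 / (1 + 0.0977)^4 = 689,500 / 1.451893 = 474,897.2051

£474,897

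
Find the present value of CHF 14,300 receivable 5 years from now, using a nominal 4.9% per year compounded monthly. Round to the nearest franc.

CHF 11,198

With 12 periods per year: i = 0.00408333, n = 60.
Discount factor = (1+0.00408333)^(−60) = 0.783095; PV = 14,300 × 0.783095 = 11,198.2598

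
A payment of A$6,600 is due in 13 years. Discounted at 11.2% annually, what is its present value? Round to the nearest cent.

A$1,660.28

PV = 6,600 / (1 + 0.112)^13 = 6,600 / 3.975230 = 1,660.2814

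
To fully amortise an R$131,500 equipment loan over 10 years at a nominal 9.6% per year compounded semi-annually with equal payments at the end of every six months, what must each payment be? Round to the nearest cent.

i = 0.096/2 = 0.048 per half-year; n = 10·2 = 20.
Annuity-PV factor = 12.676284; PMT = 131500 / 12.676284 = 10,373.7029

R$10,373.70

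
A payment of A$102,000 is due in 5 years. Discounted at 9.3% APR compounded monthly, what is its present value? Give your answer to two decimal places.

With 12 periods per year: i = 0.00775, n = 60.
Discount factor = (1+0.00775)^(−60) = 0.629262; PV = 102,000 × 0.629262 = 64,184.7364

A$64,184.74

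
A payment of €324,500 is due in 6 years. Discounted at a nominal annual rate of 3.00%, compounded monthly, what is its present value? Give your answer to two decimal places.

€271,106.07

Periodic rate i = 0.03/12 = 0.0025; n = 6 × 12 = 72 periods.
PV = FV·(1+i)^(−n) = 324,500 × 0.835458 = 271,106.0742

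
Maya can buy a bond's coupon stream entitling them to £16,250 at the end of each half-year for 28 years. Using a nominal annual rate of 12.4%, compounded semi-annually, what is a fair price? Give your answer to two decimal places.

With 2 periods per year: i = 0.062, n = 56.
PV = PMT · [1 − (1+i)^(−n)] / i = 16250 · 15.573595 = 253,070.9112

£253,070.91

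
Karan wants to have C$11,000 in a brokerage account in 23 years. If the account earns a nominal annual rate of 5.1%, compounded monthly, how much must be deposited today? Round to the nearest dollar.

With 12 periods per year: i = 0.00425, n = 276.
Discount factor = (1+0.00425)^(−276) = 0.310207; PV = 11,000 × 0.310207 = 3,412.2806

C$3,412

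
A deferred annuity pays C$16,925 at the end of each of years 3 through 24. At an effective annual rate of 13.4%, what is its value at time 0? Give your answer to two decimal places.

Value one period before first payment (t=2): 16925 × [1 − (1+0.134)^(−22)] / 0.134 = 16925 × 6.993433 = 118,363.8459
PV₀ = 118,363.8459 / (1+0.134)^2 = 118,363.8459 / 1.285956 = 92,043.4648

C$92,043.46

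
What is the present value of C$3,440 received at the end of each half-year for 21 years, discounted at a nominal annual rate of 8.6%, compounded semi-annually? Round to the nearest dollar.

i = 0.086/2 = 0.043 per half-year; n = 21·2 = 42.
PV = 3440 × [1 − (1+0.043)^(−42)] / 0.043 = 3440 × 19.287641 = 66,349.4851

C$66,349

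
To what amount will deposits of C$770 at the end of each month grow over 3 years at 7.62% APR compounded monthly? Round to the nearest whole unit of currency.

C$31,034

i = 0.0762/12 = 0.00635 per month; n = 3·12 = 36.
FV = PMT · [(1+i)^n − 1] / i = 770 · 40.304119 = 31,034.1715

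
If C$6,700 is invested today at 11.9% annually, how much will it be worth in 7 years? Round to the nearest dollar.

C$14,719

6,700 × (1+0.119)^7 = 6,700 × 2.196902 = 14,719.2407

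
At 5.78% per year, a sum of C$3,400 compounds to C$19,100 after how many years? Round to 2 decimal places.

n = ln(19100/3400) / ln(1+0.0578) = ln(5.61765) / 0.056191 = 30.7150 years

30.71 years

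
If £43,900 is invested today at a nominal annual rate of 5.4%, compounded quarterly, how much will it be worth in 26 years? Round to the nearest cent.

£177,065.86

With 4 periods per year: i = 0.0135, n = 104.
FV = 43,900 × (1 + 0.0135)^104 = 177,065.8609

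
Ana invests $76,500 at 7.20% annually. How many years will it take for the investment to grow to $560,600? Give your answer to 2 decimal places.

(1+i)^n = 560600/76500 = 7.32810, so n = ln 7.32810 / ln 1.072 = 28.6471 years

28.65 years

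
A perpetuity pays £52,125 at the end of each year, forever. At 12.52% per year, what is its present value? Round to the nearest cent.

£416,333.87

PV = PMT / i = 52125 / 0.1252 = 416,333.8658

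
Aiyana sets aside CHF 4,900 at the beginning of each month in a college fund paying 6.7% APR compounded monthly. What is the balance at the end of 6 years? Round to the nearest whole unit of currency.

CHF 435,203

i = 0.067/12 = 0.00558333 per month; n = 6·12 = 72.
Accumulation factor s(72|0.00558333) × (1+i) = 88.816890; FV = 4900 × 88.816890 = 435,202.7615
(annuity-due: payments at period start, so ×(1+i).)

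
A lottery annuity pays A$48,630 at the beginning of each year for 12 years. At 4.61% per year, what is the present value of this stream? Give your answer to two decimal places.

A$460,973.72

PV = 48630 × [1 − (1+0.0461)^(−12)] / 0.0461 × (1+i) = 48630 × 9.479205 = 460,973.7239
Payments are at the start of each period, so multiply by (1+i).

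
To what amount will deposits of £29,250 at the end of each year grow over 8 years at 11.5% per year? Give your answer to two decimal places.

FV = PMT · [(1+i)^n − 1] / i = 29250 · 12.077438 = 353,265.0508

£353,265.05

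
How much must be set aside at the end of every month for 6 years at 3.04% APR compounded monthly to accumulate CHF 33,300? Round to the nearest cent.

i = 0.0304/12 = 0.00253333 per month; n = 6·12 = 72.
PMT = 33300 / ( [(1+0.00253333)^72 − 1] / 0.00253333 ) = 33300 / 78.875276 = 422.1855

CHF 422.19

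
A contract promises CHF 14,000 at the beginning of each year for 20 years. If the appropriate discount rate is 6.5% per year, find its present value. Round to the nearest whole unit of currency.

PV = PMT · [1 − (1+i)^(−n)] / i × (1+i) = 14000 · 11.734710 = 164,285.9431
(annuity-due: payments at period start, so ×(1+i).)

CHF 164,286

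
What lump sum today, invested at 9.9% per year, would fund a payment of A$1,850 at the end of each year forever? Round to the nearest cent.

A$18,686.87

PV = PMT / i = 1850 / 0.099 = 18,686.8687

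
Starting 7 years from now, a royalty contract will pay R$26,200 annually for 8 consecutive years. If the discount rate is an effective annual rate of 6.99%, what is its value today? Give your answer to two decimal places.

R$104,346.83

PV at t=6 (ordinary 8-year annuity): 26200 × a(8|0.0699) = 26200 × 5.973613 = 156,508.6669
PV₀ = 156,508.6669 / (1+0.0699)^6 = 156,508.6669 / 1.499889 = 104,346.8317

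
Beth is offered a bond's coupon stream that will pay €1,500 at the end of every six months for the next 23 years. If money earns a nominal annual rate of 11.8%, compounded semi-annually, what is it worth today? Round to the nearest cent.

€23,603.92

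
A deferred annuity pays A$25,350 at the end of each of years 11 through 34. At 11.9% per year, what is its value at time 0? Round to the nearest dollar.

A$64,546

PV at t=10 (ordinary 24-year annuity): 25350 × a(24|0.119) = 25350 × 7.837733 = 198,686.5382
PV₀ = 198,686.5382 / (1+0.119)^10 = 198,686.5382 / 3.078229 = 64,545.7390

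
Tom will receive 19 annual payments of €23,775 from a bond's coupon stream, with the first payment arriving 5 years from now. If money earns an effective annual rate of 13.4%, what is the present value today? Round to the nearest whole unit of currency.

PV at t=4 (ordinary 19-year annuity): 23775 × a(19|0.134) = 23775 × 6.778386 = 161,156.1172
PV₀ = 161,156.1172 / (1+0.134)^4 = 161,156.1172 / 1.653683 = 97,452.8573

€97,453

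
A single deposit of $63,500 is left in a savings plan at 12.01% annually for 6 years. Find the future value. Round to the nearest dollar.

FV = PV·(1+i)^n = 63,500 × 1.974880 = 125,404.9007

$125,405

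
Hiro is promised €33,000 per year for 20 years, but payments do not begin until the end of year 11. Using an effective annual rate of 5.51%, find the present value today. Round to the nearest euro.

€230,462

PV at t=10 (ordinary 20-year annuity): 33000 × a(20|0.0551) = 33000 × 11.940474 = 394,035.6397
Discount back 10 years: 394,035.6397 × (1+0.0551)^(−10) = 394,035.6397 × 0.584876 = 230,461.9723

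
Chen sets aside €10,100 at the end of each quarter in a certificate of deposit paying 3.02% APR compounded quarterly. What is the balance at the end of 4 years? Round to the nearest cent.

With 4 periods per year: i = 0.00755, n = 16.
Accumulation factor s(16|0.00755) = 16.938719; FV = 10100 × 16.938719 = 171,081.0625

€171,081.06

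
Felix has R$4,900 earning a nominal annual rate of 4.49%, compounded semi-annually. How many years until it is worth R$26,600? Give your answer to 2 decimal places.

Periodic rate i = 0.0449/2 = 0.02245.
n = ln(26600/4900) / ln(1+0.02245) = ln(5.42857) / 0.022202 = 76.1958 half-years
= 76.1958/2 years

38.10 years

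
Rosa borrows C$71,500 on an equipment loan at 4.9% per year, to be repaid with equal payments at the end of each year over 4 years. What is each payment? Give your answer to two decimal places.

C$20,117.03

PMT = 71500 / ( [1 − (1+0.049)^(−4)] / 0.049 ) = 71500 / 3.554203 = 20,117.0280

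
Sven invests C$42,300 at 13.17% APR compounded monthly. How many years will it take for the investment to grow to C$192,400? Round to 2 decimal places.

11.56 years

Periodic rate i = 0.1317/12 = 0.010975.
(1+i)^n = 192400/42300 = 4.54846, so n = ln 4.54846 / ln 1.01097 = 138.7778 months
= 138.7778/12 years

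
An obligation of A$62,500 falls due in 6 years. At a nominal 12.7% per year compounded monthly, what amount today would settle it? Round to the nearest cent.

A$29,287.79

Periodic rate i = 0.127/12 = 0.0105833; n = 6 × 12 = 72 periods.
Discount factor = (1+0.0105833)^(−72) = 0.468605; PV = 62,500 × 0.468605 = 29,287.7863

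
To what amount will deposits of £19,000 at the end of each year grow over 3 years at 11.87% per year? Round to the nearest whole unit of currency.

£64,034

Accumulation factor s(3|0.1187) = 3.370190; FV = 19000 × 3.370190 = 64,033.6041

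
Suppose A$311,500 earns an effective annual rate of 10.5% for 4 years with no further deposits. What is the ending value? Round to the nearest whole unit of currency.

FV = PV·(1+i)^n = 311,500 × 1.490902 = 464,415.9888

A$464,416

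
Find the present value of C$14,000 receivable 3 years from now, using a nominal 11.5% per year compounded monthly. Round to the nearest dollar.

i = 0.115/12 = 0.00958333 per month; n = 3·12 = 36.
PV = 14,000 / (1 + 0.00958333)^36 = 14,000 / 1.409672 = 9,931.3852

C$9,931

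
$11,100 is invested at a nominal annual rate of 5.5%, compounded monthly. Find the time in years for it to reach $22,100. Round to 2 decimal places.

12.55 years

Periodic rate i = 0.055/12 = 0.00458333.
(1+i)^n = 22100/11100 = 1.99099, so n = ln 1.99099 / ln 1.00458 = 150.5911 months
= 150.5911/12 years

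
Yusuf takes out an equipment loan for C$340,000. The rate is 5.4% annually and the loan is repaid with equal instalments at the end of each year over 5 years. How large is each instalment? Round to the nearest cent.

C$79,401.78

Annuity-PV factor = 4.282020; PMT = 340000 / 4.282020 = 79,401.7768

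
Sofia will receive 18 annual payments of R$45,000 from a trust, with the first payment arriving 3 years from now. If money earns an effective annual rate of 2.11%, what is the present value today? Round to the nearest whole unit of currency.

Value one period before first payment (t=2): 45000 × [1 − (1+0.0211)^(−18)] / 0.0211 = 45000 × 14.848043 = 668,161.9302
Discount back 2 years: 668,161.9302 × (1+0.0211)^(−2) = 668,161.9302 × 0.959099 = 640,833.4530

R$640,833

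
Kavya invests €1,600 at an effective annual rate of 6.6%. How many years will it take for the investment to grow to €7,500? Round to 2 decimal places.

(1+i)^n = 7500/1600 = 4.68750, so n = ln 4.68750 / ln 1.066 = 24.1718 years

24.17 years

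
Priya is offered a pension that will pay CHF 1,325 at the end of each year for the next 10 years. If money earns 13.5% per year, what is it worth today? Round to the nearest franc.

CHF 7,048

PV = PMT · [1 − (1+i)^(−n)] / i = 1325 · 5.319517 = 7,048.3606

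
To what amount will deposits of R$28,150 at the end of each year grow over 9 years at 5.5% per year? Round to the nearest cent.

R$316,863.71

FV = PMT · [(1+i)^n − 1] / i = 28150 · 11.256260 = 316,863.7053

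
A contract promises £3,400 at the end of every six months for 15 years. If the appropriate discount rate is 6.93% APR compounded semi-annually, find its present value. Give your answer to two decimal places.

£62,808.07

i = 0.0693/2 = 0.03465 per half-year; n = 15·2 = 30.
Annuity factor a(30|0.03465) = 18.472963; PV = 3400 × 18.472963 = 62,808.0731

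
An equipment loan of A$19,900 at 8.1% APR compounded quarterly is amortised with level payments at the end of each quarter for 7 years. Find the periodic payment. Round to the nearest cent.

A$938.13

Periodic rate i = 0.081/4 = 0.02025; n = 7 × 4 = 28 periods.
PMT = 19900 / ( [1 − (1+0.02025)^(−28)] / 0.02025 ) = 19900 / 21.212507 = 938.1258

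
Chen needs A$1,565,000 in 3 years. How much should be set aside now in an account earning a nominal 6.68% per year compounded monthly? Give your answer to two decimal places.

Periodic rate i = 0.0668/12 = 0.00556667; n = 3 × 12 = 36 periods.
Discount factor = (1+0.00556667)^(−36) = 0.818858; PV = 1,565,000 × 0.818858 = 1,281,513.1685

A$1,281,513.17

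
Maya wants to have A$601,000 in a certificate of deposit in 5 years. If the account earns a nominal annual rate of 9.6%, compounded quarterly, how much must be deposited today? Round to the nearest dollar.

Periodic rate i = 0.096/4 = 0.024; n = 5 × 4 = 20 periods.
Discount factor = (1+0.024)^(−20) = 0.622302; PV = 601,000 × 0.622302 = 374,003.2182

A$374,003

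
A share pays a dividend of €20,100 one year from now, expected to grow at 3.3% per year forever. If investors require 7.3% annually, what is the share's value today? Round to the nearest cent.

€502,500.00

PV = D₁/(r − g) = 20100/(0.073 − 0.033) = 502,500.0000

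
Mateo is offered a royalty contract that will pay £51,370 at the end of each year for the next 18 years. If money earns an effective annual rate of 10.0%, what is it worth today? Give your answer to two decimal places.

£421,306.54

PV = PMT · [1 − (1+i)^(−n)] / i = 51370 · 8.201412 = 421,306.5396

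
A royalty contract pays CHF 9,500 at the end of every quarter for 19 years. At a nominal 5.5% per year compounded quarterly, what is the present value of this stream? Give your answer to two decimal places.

CHF 446,185.97

Periodic rate i = 0.055/4 = 0.01375; n = 19 × 4 = 76 periods.
Annuity factor a(76|0.01375) = 46.966944; PV = 9500 × 46.966944 = 446,185.9723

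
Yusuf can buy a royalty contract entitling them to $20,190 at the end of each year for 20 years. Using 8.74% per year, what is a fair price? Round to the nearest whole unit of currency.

PV = PMT · [1 − (1+i)^(−n)] / i = 20190 · 9.300227 = 187,771.5813

$187,772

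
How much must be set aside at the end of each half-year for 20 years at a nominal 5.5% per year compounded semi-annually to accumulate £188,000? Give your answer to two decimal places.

Periodic rate i = 0.055/2 = 0.0275; n = 20 × 2 = 40 periods.
PMT = 188000 / ( [(1+0.0275)^40 − 1] / 0.0275 ) = 188000 / 71.268145 = 2,637.9247

£2,637.92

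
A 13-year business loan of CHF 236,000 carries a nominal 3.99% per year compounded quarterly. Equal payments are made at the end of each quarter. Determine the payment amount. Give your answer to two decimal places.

Periodic rate i = 0.0399/4 = 0.009975; n = 13 × 4 = 52 periods.
PMT = 236000 / ( [1 − (1+0.009975)^(−52)] / 0.009975 ) = 236000 / 40.418470 = 5,838.9148

CHF 5,838.91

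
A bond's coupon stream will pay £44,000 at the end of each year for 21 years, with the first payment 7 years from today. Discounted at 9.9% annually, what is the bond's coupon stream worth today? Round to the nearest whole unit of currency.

£217,506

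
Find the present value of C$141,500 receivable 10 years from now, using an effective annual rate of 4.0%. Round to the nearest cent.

C$95,592.33

PV = FV·(1+i)^(−n) = 141,500 × 0.675564 = 95,592.3299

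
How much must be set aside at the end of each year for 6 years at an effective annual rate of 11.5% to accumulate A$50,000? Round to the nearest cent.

PMT = 50000 / ( [(1+0.115)^6 − 1] / 0.115 ) = 50000 / 8.013383 = 6,239.5623

A$6,239.56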